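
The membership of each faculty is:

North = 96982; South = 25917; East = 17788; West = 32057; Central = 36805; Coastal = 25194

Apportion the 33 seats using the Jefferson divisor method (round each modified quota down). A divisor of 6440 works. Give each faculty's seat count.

With modified divisor 6440: modified quotas North 15.059, South 4.024, East 2.762, West 4.978, Central 5.715, Coastal 3.912.
Rounding down: North 15, South 4, East 2, West 4, Central 5, Coastal 3 (total 33).

North 15, South 4, East 2, West 4, Central 5, Coastal 3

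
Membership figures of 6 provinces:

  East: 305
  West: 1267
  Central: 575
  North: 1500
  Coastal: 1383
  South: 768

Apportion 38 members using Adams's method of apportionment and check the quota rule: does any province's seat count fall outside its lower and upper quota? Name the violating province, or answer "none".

none

Standard quotas: East 1.999, West 8.304, Central 3.769, North 9.831, Coastal 9.064, South 5.033.
Adams allocation: East 2, West 8, Central 4, North 10, Coastal 9, South 5.
Every allocation lies between the lower and upper quota.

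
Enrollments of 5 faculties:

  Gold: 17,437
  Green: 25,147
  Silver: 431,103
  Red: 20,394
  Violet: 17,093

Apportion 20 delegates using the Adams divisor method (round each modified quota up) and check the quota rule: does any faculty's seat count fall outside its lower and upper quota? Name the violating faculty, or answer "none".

Standard quotas: Gold 0.682, Green 0.984, Silver 16.867, Red 0.798, Violet 0.669.
Adams allocation: Gold 1, Green 1, Silver 16, Red 1, Violet 1.
Every allocation lies between the lower and upper quota.

none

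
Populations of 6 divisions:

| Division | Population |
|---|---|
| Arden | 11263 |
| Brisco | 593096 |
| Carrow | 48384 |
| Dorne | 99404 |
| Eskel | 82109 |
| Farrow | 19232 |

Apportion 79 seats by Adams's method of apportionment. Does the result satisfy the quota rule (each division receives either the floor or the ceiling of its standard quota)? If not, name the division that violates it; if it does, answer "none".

Brisco

Standard quotas: Arden 1.043, Brisco 54.898, Carrow 4.478, Dorne 9.201, Eskel 7.600, Farrow 1.780.
Adams allocation: Arden 2, Brisco 53, Carrow 5, Dorne 9, Eskel 8, Farrow 2.
Brisco has quota 54.898 (lower 54, upper 55) but receives 53 — outside the quota interval.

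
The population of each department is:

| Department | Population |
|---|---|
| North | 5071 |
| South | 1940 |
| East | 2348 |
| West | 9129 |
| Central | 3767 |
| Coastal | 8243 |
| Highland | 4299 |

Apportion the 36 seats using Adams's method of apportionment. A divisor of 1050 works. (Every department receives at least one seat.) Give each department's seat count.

With modified divisor 1050: modified quotas North 4.830, South 1.848, East 2.236, West 8.694, Central 3.588, Coastal 7.850, Highland 4.094.
Rounding up: North 5, South 2, East 3, West 9, Central 4, Coastal 8, Highland 5 (total 36).

North 5, South 2, East 3, West 9, Central 4, Coastal 8, Highland 5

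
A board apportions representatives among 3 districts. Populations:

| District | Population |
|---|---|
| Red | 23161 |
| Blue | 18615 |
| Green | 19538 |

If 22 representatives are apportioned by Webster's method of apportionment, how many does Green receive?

Standard divisor 61314/22 ≈ 2787; standard quotas: Red 8.310, Blue 6.679, Green 7.010.
Rounding to the nearest integer gives Red 8, Blue 7, Green 7 — total 22, matching the house size, so no adjustment is needed.
Green receives 7.

7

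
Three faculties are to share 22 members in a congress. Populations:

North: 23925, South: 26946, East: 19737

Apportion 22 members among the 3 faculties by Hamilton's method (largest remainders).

Standard divisor: 70608 ÷ 22 ≈ 3209.455.
Standard quotas: North 7.4545, South 8.3958, East 6.1496.
Lower quotas: North 7, South 8, East 6 (sum 21, leaving 1 seat).
Remainders in descending order: North 0.4545, South 0.3958, East 0.1496.
The surplus seat goes to North.

North 8, South 8, East 6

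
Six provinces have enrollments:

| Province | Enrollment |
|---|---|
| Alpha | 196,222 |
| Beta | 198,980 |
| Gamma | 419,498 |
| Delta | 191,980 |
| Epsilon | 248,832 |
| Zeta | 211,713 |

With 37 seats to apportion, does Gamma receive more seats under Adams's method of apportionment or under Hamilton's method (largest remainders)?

Hamilton

Adams: Alpha 5, Beta 5, Gamma 10, Delta 5, Epsilon 6, Zeta 6.
Hamilton: Alpha 5, Beta 5, Gamma 11, Delta 5, Epsilon 6, Zeta 5.
Gamma gets 10 under Adams and 11 under Hamilton.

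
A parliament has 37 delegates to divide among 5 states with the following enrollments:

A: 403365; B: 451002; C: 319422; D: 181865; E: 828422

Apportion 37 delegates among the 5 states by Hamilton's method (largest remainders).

Standard divisor: 2184076 ÷ 37 ≈ 59029.081.
Standard quotas: A 6.8333, B 7.6403, C 5.4113, D 3.0809, E 14.0341.
Lower quotas: A 6, B 7, C 5, D 3, E 14 (sum 35, leaving 2 seats).
Remainders in descending order: A 0.8333, B 0.6403, C 0.4113, D 0.0809, E 0.0341.
Largest remainders: A, B receive the extra seats.

A=7; B=8; C=5; D=3; E=14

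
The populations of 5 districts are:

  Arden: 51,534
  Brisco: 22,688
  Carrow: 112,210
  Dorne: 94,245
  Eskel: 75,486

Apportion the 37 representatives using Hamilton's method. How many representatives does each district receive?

Arden 5, Brisco 2, Carrow 12, Dorne 10, Eskel 8

Total 356163; standard divisor 356163/37 ≈ 9626.027.
Standard quotas: Arden 5.3536, Brisco 2.3569, Carrow 11.6569, Dorne 9.7906, Eskel 7.8419.
Lower quotas: Arden 5, Brisco 2, Carrow 11, Dorne 9, Eskel 7 (sum 34, leaving 3 seats).
Remainders in descending order: Eskel 0.8419, Dorne 0.7906, Carrow 0.6569, Brisco 0.3569, Arden 0.3536.
Largest remainders: Eskel, Dorne, Carrow receive the extra seats.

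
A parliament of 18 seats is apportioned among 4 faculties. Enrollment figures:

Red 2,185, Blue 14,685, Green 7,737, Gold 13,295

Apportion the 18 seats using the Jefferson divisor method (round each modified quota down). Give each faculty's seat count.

Standard divisor 37902/18 ≈ 2105.667; standard quotas: Red 1.038, Blue 6.974, Green 3.674, Gold 6.314.
Rounding down gives 1, 6, 3, 6 = 16 seats, so the divisor must be adjusted.
With modified divisor 1920: modified quotas Red 1.138, Blue 7.648, Green 4.030, Gold 6.924.
Rounding down: Red 1, Blue 7, Green 4, Gold 6 (total 18).

Red: 1; Blue: 7; Green: 4; Gold: 6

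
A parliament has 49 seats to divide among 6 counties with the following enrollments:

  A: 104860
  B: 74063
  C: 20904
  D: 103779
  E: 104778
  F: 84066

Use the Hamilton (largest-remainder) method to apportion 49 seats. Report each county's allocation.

Total 492450; standard divisor 492450/49 = 10050.
Standard quotas: A 10.4338, B 7.3695, C 2.0800, D 10.3263, E 10.4257, F 8.3648.
Lower quotas: A 10, B 7, C 2, D 10, E 10, F 8 (sum 47, leaving 2 seats).
Remainders in descending order: A 0.4338, E 0.4257, B 0.3695, F 0.3648, D 0.3263, C 0.0800.
The surplus seats go to A, E.

A=11; B=7; C=2; D=10; E=11; F=8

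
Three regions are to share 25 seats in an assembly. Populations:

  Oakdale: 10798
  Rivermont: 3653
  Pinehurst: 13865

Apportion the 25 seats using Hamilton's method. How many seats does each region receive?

The standard divisor is 28316/25 ≈ 1132.64.
Standard quotas: Oakdale 9.5335, Rivermont 3.2252, Pinehurst 12.2413.
Lower quotas: Oakdale 9, Rivermont 3, Pinehurst 12 (sum 24, leaving 1 seat).
Remainders in descending order: Oakdale 0.5335, Pinehurst 0.2413, Rivermont 0.2252.
The surplus seat goes to Oakdale.

Oakdale=10, Rivermont=3, Pinehurst=12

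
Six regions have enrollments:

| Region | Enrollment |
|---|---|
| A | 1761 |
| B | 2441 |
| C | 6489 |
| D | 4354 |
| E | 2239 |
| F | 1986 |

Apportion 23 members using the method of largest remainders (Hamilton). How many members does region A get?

2

The standard divisor is 19270/23 ≈ 837.826.
Standard quotas: A 2.1019, B 2.9135, C 7.7450, D 5.1968, E 2.6724, F 2.3704.
Lower quotas: A 2, B 2, C 7, D 5, E 2, F 2 (sum 20, leaving 3 seats).
Remainders in descending order: B 0.9135, C 0.7450, E 0.6724, F 0.3704, D 0.1968, A 0.1019.
The surplus seats go to B, C, E.
A receives 2.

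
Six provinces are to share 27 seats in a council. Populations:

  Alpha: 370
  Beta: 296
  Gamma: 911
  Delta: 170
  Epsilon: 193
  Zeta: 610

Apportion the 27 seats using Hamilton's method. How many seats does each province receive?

Alpha=4, Beta=3, Gamma=10, Delta=2, Epsilon=2, Zeta=6

The standard divisor is 2550/27 ≈ 94.444.
Standard quotas: Alpha 3.918, Beta 3.134, Gamma 9.646, Delta 1.800, Epsilon 2.044, Zeta 6.459.
Lower quotas: Alpha 3, Beta 3, Gamma 9, Delta 1, Epsilon 2, Zeta 6 (sum 24, leaving 3 seats).
Remainders in descending order: Alpha 0.918, Delta 0.800, Gamma 0.646, Zeta 0.459, Beta 0.134, Epsilon 0.044.
Largest remainders: Alpha, Delta, Gamma receive the extra seats.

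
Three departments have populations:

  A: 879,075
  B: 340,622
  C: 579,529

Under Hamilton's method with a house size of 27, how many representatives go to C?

Total 1799226; standard divisor 1799226/27 = 66638.
Standard quotas: A 13.1918, B 5.1115, C 8.6967.
Lower quotas: A 13, B 5, C 8 (sum 26, leaving 1 seat).
Remainders in descending order: C 0.6967, A 0.1918, B 0.1115.
The surplus seat goes to C.
C receives 9.

9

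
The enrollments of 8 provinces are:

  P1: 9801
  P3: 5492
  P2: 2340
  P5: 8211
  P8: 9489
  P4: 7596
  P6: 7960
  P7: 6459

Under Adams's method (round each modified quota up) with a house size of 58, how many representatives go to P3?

Standard divisor 57348/58 ≈ 988.759; standard quotas: P1 9.912, P3 5.554, P2 2.367, P5 8.304, P8 9.597, P4 7.682, P6 8.050, P7 6.532.
Rounding up gives 10, 6, 3, 9, 10, 8, 9, 7 = 62 seats, so the divisor must be adjusted.
With modified divisor 1081: modified quotas P1 9.067, P3 5.080, P2 2.165, P5 7.596, P8 8.778, P4 7.027, P6 7.364, P7 5.975.
Rounding up: P1 10, P3 6, P2 3, P5 8, P8 9, P4 8, P6 8, P7 6 (total 58).
P3 receives 6.

6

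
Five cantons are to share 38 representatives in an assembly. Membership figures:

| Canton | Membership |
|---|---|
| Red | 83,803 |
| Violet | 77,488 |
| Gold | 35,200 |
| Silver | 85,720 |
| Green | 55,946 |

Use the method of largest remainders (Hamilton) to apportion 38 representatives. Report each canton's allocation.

Standard divisor: 338157 ÷ 38 ≈ 8898.868.
Standard quotas: Red 9.4173, Violet 8.7076, Gold 3.9556, Silver 9.6327, Green 6.2869.
Lower quotas: Red 9, Violet 8, Gold 3, Silver 9, Green 6 (sum 35, leaving 3 seats).
Remainders in descending order: Gold 0.9556, Violet 0.7076, Silver 0.6327, Red 0.4173, Green 0.2869.
The surplus seats go to Gold, Violet, Silver.

Red: 9, Violet: 9, Gold: 4, Silver: 10, Green: 6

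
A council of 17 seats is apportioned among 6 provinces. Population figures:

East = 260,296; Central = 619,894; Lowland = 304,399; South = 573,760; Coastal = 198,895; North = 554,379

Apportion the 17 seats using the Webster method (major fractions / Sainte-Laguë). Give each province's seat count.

Standard divisor 2511623/17 ≈ 147742.529; standard quotas: East 1.762, Central 4.196, Lowland 2.060, South 3.884, Coastal 1.346, North 3.752.
Rounding to the nearest integer gives East 2, Central 4, Lowland 2, South 4, Coastal 1, North 4 — total 17, matching the house size, so no adjustment is needed.

East=2; Central=4; Lowland=2; South=4; Coastal=1; North=4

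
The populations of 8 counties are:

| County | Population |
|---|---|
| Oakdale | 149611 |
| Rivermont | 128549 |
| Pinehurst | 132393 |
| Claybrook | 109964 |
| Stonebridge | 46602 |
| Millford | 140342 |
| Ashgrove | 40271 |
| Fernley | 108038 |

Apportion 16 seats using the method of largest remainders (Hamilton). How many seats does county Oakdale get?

Standard divisor: 855770 ÷ 16 ≈ 53485.625.
Standard quotas: Oakdale 2.7972, Rivermont 2.4034, Pinehurst 2.4753, Claybrook 2.0560, Stonebridge 0.8713, Millford 2.6239, Ashgrove 0.7529, Fernley 2.0199.
Lower quotas: Oakdale 2, Rivermont 2, Pinehurst 2, Claybrook 2, Stonebridge 0, Millford 2, Ashgrove 0, Fernley 2 (sum 12, leaving 4 seats).
Remainders in descending order: Stonebridge 0.8713, Oakdale 0.7972, Ashgrove 0.7529, Millford 0.6239, Pinehurst 0.4753, Rivermont 0.4034, Claybrook 0.0560, Fernley 0.0199.
The surplus seats go to Stonebridge, Oakdale, Ashgrove, Millford.
Oakdale receives 3.

3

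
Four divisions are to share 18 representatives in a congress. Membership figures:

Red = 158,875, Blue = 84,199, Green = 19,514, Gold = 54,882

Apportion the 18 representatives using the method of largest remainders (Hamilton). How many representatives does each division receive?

Red 9, Blue 5, Green 1, Gold 3

Total 317470; standard divisor 317470/18 ≈ 17637.222.
Standard quotas: Red 9.0079, Blue 4.7739, Green 1.1064, Gold 3.1117.
Lower quotas: Red 9, Blue 4, Green 1, Gold 3 (sum 17, leaving 1 seat).
Remainders in descending order: Blue 0.7739, Gold 0.1117, Green 0.1064, Red 0.0079.
Largest remainder: Blue receives the extra seat.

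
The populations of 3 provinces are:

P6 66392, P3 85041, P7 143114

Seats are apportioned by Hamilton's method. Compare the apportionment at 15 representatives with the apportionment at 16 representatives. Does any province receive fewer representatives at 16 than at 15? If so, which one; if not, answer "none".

P6

At 15 seats: P6 4, P3 4, P7 7.
At 16 seats: P6 3, P3 5, P7 8.
P6 drops from 4 to 3.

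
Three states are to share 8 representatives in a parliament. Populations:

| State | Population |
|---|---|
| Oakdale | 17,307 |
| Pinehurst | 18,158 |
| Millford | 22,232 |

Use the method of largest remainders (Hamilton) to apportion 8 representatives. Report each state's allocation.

Oakdale 2, Pinehurst 3, Millford 3

Standard divisor: 57697 ÷ 8 ≈ 7212.125.
Standard quotas: Oakdale 2.3997, Pinehurst 2.5177, Millford 3.0826.
Lower quotas: Oakdale 2, Pinehurst 2, Millford 3 (sum 7, leaving 1 seat).
Remainders in descending order: Pinehurst 0.5177, Oakdale 0.3997, Millford 0.0826.
The surplus seat goes to Pinehurst.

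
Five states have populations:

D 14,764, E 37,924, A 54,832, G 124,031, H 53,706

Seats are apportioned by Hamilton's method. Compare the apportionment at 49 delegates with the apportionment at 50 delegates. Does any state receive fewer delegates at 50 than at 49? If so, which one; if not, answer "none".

At 49 seats: D 3, E 7, A 9, G 21, H 9.
At 50 seats: D 2, E 7, A 10, G 22, H 9.
D drops from 3 to 2.

D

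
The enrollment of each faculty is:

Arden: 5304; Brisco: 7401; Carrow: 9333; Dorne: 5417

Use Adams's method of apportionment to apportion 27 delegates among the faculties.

Standard divisor 27455/27 ≈ 1016.852; standard quotas: Arden 5.216, Brisco 7.278, Carrow 9.178, Dorne 5.327.
Rounding up gives 6, 8, 10, 6 = 30 seats, so the divisor must be adjusted.
With modified divisor 1070: modified quotas Arden 4.957, Brisco 6.917, Carrow 8.722, Dorne 5.063.
Rounding up: Arden 5, Brisco 7, Carrow 9, Dorne 6 (total 27).

Arden 5, Brisco 7, Carrow 9, Dorne 6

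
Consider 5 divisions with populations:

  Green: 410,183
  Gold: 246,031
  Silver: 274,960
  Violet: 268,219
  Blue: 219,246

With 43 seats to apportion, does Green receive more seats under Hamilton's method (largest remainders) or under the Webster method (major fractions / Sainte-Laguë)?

Webster

Hamilton: Green 12, Gold 8, Silver 8, Violet 8, Blue 7.
Webster: Green 13, Gold 7, Silver 8, Violet 8, Blue 7.
Green gets 12 under Hamilton and 13 under Webster.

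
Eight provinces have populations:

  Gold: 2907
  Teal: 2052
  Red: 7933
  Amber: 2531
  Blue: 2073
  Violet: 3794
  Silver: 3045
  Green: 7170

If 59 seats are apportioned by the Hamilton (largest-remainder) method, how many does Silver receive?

6

Total 31505; standard divisor 31505/59 ≈ 533.983.
Standard quotas: Gold 5.4440, Teal 3.8428, Red 14.8563, Amber 4.7399, Blue 3.8821, Violet 7.1051, Silver 5.7024, Green 13.4274.
Lower quotas: Gold 5, Teal 3, Red 14, Amber 4, Blue 3, Violet 7, Silver 5, Green 13 (sum 54, leaving 5 seats).
Remainders in descending order: Blue 0.8821, Red 0.8563, Teal 0.8428, Amber 0.7399, Silver 0.7024, Gold 0.4440, Green 0.4274, Violet 0.1051.
Largest remainders: Blue, Red, Teal, Amber, Silver receive the extra seats.
Silver receives 6.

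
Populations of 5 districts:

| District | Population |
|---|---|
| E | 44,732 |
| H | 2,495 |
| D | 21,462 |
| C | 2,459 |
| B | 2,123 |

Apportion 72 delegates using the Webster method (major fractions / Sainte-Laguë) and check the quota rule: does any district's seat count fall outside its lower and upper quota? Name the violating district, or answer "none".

Standard quotas: E 43.956, H 2.452, D 21.090, C 2.416, B 2.086.
Webster allocation: E 45, H 2, D 21, C 2, B 2.
E has quota 43.956 (lower 43, upper 44) but receives 45 — outside the quota interval.

E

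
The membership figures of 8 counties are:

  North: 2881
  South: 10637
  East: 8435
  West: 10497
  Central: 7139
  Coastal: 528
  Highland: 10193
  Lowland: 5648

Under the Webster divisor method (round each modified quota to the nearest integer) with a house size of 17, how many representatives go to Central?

Standard divisor 55958/17 ≈ 3291.647; standard quotas: North 0.875, South 3.232, East 2.563, West 3.189, Central 2.169, Coastal 0.160, Highland 3.097, Lowland 1.716.
Rounding to the nearest integer gives North 1, South 3, East 3, West 3, Central 2, Coastal 0, Highland 3, Lowland 2 — total 17, matching the house size, so no adjustment is needed.
Central receives 2.

2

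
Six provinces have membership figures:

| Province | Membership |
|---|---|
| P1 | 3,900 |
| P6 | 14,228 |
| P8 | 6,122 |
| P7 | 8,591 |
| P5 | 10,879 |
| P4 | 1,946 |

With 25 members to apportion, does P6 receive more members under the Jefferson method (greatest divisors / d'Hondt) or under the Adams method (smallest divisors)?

Jefferson

Jefferson: P1 2, P6 8, P8 3, P7 5, P5 6, P4 1.
Adams: P1 2, P6 7, P8 4, P7 5, P5 6, P4 1.
P6 gets 8 under Jefferson and 7 under Adams.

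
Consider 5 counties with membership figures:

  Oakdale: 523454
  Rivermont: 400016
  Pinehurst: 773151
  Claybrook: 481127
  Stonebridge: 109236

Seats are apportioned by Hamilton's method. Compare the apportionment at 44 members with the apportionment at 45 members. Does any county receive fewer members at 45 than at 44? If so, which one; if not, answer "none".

At 44 seats: Oakdale 10, Rivermont 8, Pinehurst 15, Claybrook 9, Stonebridge 2.
At 45 seats: Oakdale 10, Rivermont 8, Pinehurst 15, Claybrook 10, Stonebridge 2.
No county's allocation decreased.

none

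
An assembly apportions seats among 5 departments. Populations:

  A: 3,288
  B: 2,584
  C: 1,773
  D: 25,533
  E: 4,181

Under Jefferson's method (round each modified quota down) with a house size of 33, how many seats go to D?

24

Standard divisor 37359/33 ≈ 1132.091; standard quotas: A 2.904, B 2.283, C 1.566, D 22.554, E 3.693.
Rounding down gives 2, 2, 1, 22, 3 = 30 seats, so the divisor must be adjusted.
With modified divisor 1055: modified quotas A 3.117, B 2.449, C 1.681, D 24.202, E 3.963.
Rounding down: A 3, B 2, C 1, D 24, E 3 (total 33).
D receives 24.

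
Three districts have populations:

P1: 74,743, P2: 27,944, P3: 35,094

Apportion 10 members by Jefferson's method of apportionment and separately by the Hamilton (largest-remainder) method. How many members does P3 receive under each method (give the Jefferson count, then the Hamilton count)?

2 and 3

Jefferson: P1 6, P2 2, P3 2.
Hamilton: P1 5, P2 2, P3 3.
P3 gets 2 under Jefferson and 3 under Hamilton.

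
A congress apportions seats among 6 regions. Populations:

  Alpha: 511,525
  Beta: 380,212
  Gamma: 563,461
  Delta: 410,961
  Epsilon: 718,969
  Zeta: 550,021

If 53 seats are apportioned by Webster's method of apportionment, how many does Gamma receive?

Standard divisor 3135149/53 ≈ 59153.755; standard quotas: Alpha 8.647, Beta 6.428, Gamma 9.525, Delta 6.947, Epsilon 12.154, Zeta 9.298.
Rounding to the nearest integer gives Alpha 9, Beta 6, Gamma 10, Delta 7, Epsilon 12, Zeta 9 — total 53, matching the house size, so no adjustment is needed.
Gamma receives 10.

10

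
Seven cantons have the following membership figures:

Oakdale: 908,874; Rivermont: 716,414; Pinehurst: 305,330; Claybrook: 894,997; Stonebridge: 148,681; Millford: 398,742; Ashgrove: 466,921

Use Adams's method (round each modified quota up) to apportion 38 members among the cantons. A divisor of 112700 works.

With modified divisor 112700: modified quotas Oakdale 8.065, Rivermont 6.357, Pinehurst 2.709, Claybrook 7.941, Stonebridge 1.319, Millford 3.538, Ashgrove 4.143.
Rounding up: Oakdale 9, Rivermont 7, Pinehurst 3, Claybrook 8, Stonebridge 2, Millford 4, Ashgrove 5 (total 38).

Oakdale: 9; Rivermont: 7; Pinehurst: 3; Claybrook: 8; Stonebridge: 2; Millford: 4; Ashgrove: 5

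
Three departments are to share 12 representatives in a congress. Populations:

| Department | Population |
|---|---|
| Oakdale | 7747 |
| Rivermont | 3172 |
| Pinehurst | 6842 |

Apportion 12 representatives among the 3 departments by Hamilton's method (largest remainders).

Oakdale=5, Rivermont=2, Pinehurst=5

The standard divisor is 17761/12 ≈ 1480.083.
Standard quotas: Oakdale 5.2342, Rivermont 2.1431, Pinehurst 4.6227.
Lower quotas: Oakdale 5, Rivermont 2, Pinehurst 4 (sum 11, leaving 1 seat).
Remainders in descending order: Pinehurst 0.6227, Oakdale 0.2342, Rivermont 0.1431.
The surplus seat goes to Pinehurst.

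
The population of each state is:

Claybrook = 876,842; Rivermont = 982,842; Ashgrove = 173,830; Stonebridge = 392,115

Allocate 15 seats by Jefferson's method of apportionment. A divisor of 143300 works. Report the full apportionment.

Claybrook: 6, Rivermont: 6, Ashgrove: 1, Stonebridge: 2

With modified divisor 143300: modified quotas Claybrook 6.119, Rivermont 6.859, Ashgrove 1.213, Stonebridge 2.736.
Rounding down: Claybrook 6, Rivermont 6, Ashgrove 1, Stonebridge 2 (total 15).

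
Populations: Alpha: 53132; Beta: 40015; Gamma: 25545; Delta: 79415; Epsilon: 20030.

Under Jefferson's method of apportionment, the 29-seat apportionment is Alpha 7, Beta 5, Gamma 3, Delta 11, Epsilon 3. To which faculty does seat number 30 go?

Beta

Priority for the next seat is population ÷ (current seats + 1).
Priorities: Alpha 6641.500, Beta 6669.167, Gamma 6386.250, Delta 6617.917, Epsilon 5007.500.
Highest priority: Beta.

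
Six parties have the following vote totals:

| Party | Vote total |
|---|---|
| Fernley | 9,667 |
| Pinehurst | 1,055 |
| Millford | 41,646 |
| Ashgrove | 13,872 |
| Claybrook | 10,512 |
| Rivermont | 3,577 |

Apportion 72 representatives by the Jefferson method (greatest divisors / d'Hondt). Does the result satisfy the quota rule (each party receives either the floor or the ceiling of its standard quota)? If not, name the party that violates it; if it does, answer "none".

Standard quotas: Fernley 8.665, Pinehurst 0.946, Millford 37.328, Ashgrove 12.434, Claybrook 9.422, Rivermont 3.206.
Jefferson allocation: Fernley 9, Pinehurst 0, Millford 39, Ashgrove 12, Claybrook 9, Rivermont 3.
Millford has quota 37.328 (lower 37, upper 38) but receives 39 — outside the quota interval.

Millford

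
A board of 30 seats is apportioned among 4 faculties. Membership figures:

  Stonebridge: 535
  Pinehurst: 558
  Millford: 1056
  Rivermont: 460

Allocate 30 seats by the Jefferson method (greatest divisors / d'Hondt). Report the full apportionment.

Stonebridge: 6, Pinehurst: 6, Millford: 13, Rivermont: 5

Standard divisor 2609/30 ≈ 86.967; standard quotas: Stonebridge 6.152, Pinehurst 6.416, Millford 12.143, Rivermont 5.289.
Rounding down gives 6, 6, 12, 5 = 29 seats, so the divisor must be adjusted.
With modified divisor 80: modified quotas Stonebridge 6.688, Pinehurst 6.975, Millford 13.200, Rivermont 5.750.
Rounding down: Stonebridge 6, Pinehurst 6, Millford 13, Rivermont 5 (total 30).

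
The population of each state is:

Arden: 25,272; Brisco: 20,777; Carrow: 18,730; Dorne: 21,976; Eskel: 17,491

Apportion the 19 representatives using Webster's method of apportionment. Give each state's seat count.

Standard divisor 104246/19 ≈ 5486.632; standard quotas: Arden 4.606, Brisco 3.787, Carrow 3.414, Dorne 4.005, Eskel 3.188.
Rounding to the nearest integer gives Arden 5, Brisco 4, Carrow 3, Dorne 4, Eskel 3 — total 19, matching the house size, so no adjustment is needed.

Arden: 5, Brisco: 4, Carrow: 3, Dorne: 4, Eskel: 3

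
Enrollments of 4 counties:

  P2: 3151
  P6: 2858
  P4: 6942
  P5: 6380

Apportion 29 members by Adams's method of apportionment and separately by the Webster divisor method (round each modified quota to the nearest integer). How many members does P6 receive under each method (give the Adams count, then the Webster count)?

Adams: P2 5, P6 5, P4 10, P5 9.
Webster: P2 5, P6 4, P4 10, P5 10.
P6 gets 5 under Adams and 4 under Webster.

5 and 4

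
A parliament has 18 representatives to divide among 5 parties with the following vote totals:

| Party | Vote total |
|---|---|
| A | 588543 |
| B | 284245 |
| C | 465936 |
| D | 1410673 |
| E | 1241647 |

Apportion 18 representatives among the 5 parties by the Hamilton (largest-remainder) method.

The standard divisor is 3991044/18 ≈ 221724.667.
Standard quotas: A 2.6544, B 1.2820, C 2.1014, D 6.3623, E 5.5999.
Lower quotas: A 2, B 1, C 2, D 6, E 5 (sum 16, leaving 2 seats).
Remainders in descending order: A 0.6544, E 0.5999, D 0.3623, B 0.2820, C 0.1014.
Largest remainders: A, E receive the extra seats.

A 3, B 1, C 2, D 6, E 6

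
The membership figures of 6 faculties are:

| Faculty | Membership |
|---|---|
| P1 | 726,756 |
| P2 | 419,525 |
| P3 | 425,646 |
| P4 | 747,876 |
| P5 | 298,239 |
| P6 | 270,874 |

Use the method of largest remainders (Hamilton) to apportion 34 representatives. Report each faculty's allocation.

P1: 9, P2: 5, P3: 5, P4: 9, P5: 3, P6: 3

Total 2888916; standard divisor 2888916/34 ≈ 84968.118.
Standard quotas: P1 8.5533, P2 4.9374, P3 5.0095, P4 8.8018, P5 3.5100, P6 3.1879.
Lower quotas: P1 8, P2 4, P3 5, P4 8, P5 3, P6 3 (sum 31, leaving 3 seats).
Remainders in descending order: P2 0.9374, P4 0.8018, P1 0.5533, P5 0.5100, P6 0.1879, P3 0.0095.
Largest remainders: P2, P4, P1 receive the extra seats.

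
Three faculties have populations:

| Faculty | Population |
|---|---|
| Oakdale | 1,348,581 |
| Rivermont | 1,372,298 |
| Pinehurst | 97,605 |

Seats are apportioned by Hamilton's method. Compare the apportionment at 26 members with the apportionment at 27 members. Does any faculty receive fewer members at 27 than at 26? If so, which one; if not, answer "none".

At 26 seats: Oakdale 12, Rivermont 13, Pinehurst 1.
At 27 seats: Oakdale 13, Rivermont 13, Pinehurst 1.
No faculty's allocation decreased.

none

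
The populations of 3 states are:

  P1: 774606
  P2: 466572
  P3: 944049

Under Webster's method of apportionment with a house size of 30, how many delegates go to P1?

Standard divisor 2185227/30 ≈ 72840.9; standard quotas: P1 10.634, P2 6.405, P3 12.960.
Rounding to the nearest integer gives P1 11, P2 6, P3 13 — total 30, matching the house size, so no adjustment is needed.
P1 receives 11.

11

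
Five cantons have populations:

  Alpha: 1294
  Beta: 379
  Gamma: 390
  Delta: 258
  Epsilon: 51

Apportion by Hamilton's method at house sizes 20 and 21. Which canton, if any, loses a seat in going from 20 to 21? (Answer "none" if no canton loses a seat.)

Epsilon

At 20 seats: Alpha 11, Beta 3, Gamma 3, Delta 2, Epsilon 1.
At 21 seats: Alpha 12, Beta 3, Gamma 4, Delta 2, Epsilon 0.
Epsilon drops from 1 to 0.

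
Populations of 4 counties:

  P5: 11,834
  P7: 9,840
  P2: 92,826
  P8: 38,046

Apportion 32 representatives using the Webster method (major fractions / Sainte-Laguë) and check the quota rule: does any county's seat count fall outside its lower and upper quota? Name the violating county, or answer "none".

Standard quotas: P5 2.482, P7 2.064, P2 19.472, P8 7.981.
Webster allocation: P5 2, P7 2, P2 20, P8 8.
Every allocation lies between the lower and upper quota.

none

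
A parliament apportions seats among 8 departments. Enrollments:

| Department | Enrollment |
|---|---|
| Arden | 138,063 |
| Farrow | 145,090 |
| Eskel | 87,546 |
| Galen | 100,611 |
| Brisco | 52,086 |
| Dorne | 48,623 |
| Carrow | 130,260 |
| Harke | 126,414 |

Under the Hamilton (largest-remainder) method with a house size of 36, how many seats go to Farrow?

6

Total 828693; standard divisor 828693/36 ≈ 23019.25.
Standard quotas: Arden 5.9977, Farrow 6.3030, Eskel 3.8032, Galen 4.3707, Brisco 2.2627, Dorne 2.1123, Carrow 5.6587, Harke 5.4917.
Lower quotas: Arden 5, Farrow 6, Eskel 3, Galen 4, Brisco 2, Dorne 2, Carrow 5, Harke 5 (sum 32, leaving 4 seats).
Remainders in descending order: Arden 0.9977, Eskel 0.8032, Carrow 0.6587, Harke 0.4917, Galen 0.3707, Farrow 0.3030, Brisco 0.2627, Dorne 0.1123.
Largest remainders: Arden, Eskel, Carrow, Harke receive the extra seats.
Farrow receives 6.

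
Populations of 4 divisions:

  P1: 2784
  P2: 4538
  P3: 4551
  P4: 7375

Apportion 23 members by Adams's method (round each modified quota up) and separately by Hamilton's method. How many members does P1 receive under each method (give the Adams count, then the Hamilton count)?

Adams: P1 4, P2 5, P3 5, P4 9.
Hamilton: P1 3, P2 5, P3 6, P4 9.
P1 gets 4 under Adams and 3 under Hamilton.

4 and 3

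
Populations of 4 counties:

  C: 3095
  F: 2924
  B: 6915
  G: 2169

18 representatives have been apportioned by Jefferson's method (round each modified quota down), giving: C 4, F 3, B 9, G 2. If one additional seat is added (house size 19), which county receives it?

F

Priority for the next seat is population ÷ (current seats + 1).
Priorities: C 619.000, F 731.000, B 691.500, G 723.000.
Highest priority: F.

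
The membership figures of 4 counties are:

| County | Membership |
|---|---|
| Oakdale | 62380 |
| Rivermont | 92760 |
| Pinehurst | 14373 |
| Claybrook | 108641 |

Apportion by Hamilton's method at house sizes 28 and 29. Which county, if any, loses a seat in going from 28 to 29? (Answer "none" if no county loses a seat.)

At 28 seats: Oakdale 6, Rivermont 9, Pinehurst 2, Claybrook 11.
At 29 seats: Oakdale 7, Rivermont 10, Pinehurst 1, Claybrook 11.
Pinehurst drops from 2 to 1.

Pinehurst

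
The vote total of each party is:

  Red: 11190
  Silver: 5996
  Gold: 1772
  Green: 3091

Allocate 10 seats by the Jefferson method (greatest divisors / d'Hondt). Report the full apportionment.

Red: 6, Silver: 3, Gold: 0, Green: 1

Standard divisor 22049/10 ≈ 2204.9; standard quotas: Red 5.075, Silver 2.719, Gold 0.804, Green 1.402.
Rounding down gives 5, 2, 0, 1 = 8 seats, so the divisor must be adjusted.
With modified divisor 1820: modified quotas Red 6.148, Silver 3.295, Gold 0.974, Green 1.698.
Rounding down: Red 6, Silver 3, Gold 0, Green 1 (total 10).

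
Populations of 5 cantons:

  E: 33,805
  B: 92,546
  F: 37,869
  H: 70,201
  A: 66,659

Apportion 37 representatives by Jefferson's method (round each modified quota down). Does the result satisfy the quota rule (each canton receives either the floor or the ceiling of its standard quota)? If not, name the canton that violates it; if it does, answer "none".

none

Standard quotas: E 4.154, B 11.373, F 4.654, H 8.627, A 8.192.
Jefferson allocation: E 4, B 12, F 4, H 9, A 8.
Every allocation lies between the lower and upper quota.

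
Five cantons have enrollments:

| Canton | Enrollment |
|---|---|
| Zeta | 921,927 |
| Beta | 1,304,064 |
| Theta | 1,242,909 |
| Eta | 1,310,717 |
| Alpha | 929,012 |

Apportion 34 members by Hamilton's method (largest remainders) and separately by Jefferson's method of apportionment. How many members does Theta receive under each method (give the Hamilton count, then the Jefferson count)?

Hamilton: Zeta 5, Beta 8, Theta 7, Eta 8, Alpha 6.
Jefferson: Zeta 5, Beta 8, Theta 8, Eta 8, Alpha 5.
Theta gets 7 under Hamilton and 8 under Jefferson.

7 and 8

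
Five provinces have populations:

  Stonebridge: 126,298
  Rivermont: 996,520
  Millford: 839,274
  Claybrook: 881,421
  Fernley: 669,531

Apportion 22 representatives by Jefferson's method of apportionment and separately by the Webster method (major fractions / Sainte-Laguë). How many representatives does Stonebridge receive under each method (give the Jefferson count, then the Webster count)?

Jefferson: Stonebridge 0, Rivermont 7, Millford 5, Claybrook 6, Fernley 4.
Webster: Stonebridge 1, Rivermont 6, Millford 5, Claybrook 6, Fernley 4.
Stonebridge gets 0 under Jefferson and 1 under Webster.

0 and 1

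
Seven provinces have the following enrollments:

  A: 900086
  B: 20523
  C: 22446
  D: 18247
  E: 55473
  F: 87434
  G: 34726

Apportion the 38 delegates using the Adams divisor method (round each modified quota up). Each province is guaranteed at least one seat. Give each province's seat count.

A=28, B=1, C=1, D=1, E=2, F=3, G=2

Standard divisor 1138935/38 ≈ 29971.974; standard quotas: A 30.031, B 0.685, C 0.749, D 0.609, E 1.851, F 2.917, G 1.159.
Rounding up gives 31, 1, 1, 1, 2, 3, 2 = 41 seats, so the divisor must be adjusted.
With modified divisor 32700: modified quotas A 27.526, B 0.628, C 0.686, D 0.558, E 1.696, F 2.674, G 1.062.
Rounding up: A 28, B 1, C 1, D 1, E 2, F 3, G 2 (total 38).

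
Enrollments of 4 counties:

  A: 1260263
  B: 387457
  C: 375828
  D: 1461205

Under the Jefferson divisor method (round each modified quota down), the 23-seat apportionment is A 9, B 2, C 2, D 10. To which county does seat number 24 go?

Priority for the next seat is population ÷ (current seats + 1).
Priorities: A 126026.300, B 129152.333, C 125276.000, D 132836.818.
Highest priority: D.

D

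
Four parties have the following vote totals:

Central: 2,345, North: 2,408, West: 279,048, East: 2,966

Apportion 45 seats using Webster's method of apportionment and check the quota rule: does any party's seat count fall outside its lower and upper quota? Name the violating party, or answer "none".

West

Standard quotas: Central 0.368, North 0.378, West 43.789, East 0.465.
Webster allocation: Central 0, North 0, West 45, East 0.
West has quota 43.789 (lower 43, upper 44) but receives 45 — outside the quota interval.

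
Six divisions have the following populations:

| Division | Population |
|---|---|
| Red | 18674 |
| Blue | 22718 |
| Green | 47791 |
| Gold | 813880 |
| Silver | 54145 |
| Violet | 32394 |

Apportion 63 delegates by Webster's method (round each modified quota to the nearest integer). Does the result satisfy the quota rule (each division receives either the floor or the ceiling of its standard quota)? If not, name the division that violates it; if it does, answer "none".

Gold

Standard quotas: Red 1.189, Blue 1.446, Green 3.042, Gold 51.813, Silver 3.447, Violet 2.062.
Webster allocation: Red 1, Blue 1, Green 3, Gold 53, Silver 3, Violet 2.
Gold has quota 51.813 (lower 51, upper 52) but receives 53 — outside the quota interval.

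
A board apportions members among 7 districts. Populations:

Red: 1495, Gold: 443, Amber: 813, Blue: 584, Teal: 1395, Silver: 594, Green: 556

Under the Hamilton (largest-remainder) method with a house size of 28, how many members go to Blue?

The standard divisor is 5880/28 = 210.
Standard quotas: Red 7.119, Gold 2.110, Amber 3.871, Blue 2.781, Teal 6.643, Silver 2.829, Green 2.648.
Lower quotas: Red 7, Gold 2, Amber 3, Blue 2, Teal 6, Silver 2, Green 2 (sum 24, leaving 4 seats).
Remainders in descending order: Amber 0.871, Silver 0.829, Blue 0.781, Green 0.648, Teal 0.643, Red 0.119, Gold 0.110.
Largest remainders: Amber, Silver, Blue, Green receive the extra seats.
Blue receives 3.

3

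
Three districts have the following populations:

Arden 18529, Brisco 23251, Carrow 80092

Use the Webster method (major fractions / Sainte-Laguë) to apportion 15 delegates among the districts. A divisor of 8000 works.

Arden=2, Brisco=3, Carrow=10

With modified divisor 8000: modified quotas Arden 2.316, Brisco 2.906, Carrow 10.011.
Rounding to the nearest integer: Arden 2, Brisco 3, Carrow 10 (total 15).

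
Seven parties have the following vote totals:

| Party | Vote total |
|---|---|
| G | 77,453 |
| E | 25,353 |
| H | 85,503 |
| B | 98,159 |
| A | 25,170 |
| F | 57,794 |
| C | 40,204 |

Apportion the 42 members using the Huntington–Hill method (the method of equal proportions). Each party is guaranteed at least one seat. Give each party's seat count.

G: 8, E: 3, H: 8, B: 10, A: 3, F: 6, C: 4

With divisor 10176: modified quotas G 7.611, E 2.491, H 8.402, B 9.646, A 2.473, F 5.679, C 3.951.
Geometric-mean thresholds: G √(7·8)=7.483, E √(2·3)=2.449, H √(8·9)=8.485, B √(9·10)=9.487, A √(2·3)=2.449, F √(5·6)=5.477, C √(3·4)=3.464.
Each quota rounded against its threshold gives G 8, E 3, H 8, B 10, A 3, F 6, C 4 (total 42).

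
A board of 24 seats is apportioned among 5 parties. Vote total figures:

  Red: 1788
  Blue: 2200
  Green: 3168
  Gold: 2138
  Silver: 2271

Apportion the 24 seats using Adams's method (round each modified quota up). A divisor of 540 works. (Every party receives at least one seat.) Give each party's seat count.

Red 4, Blue 5, Green 6, Gold 4, Silver 5

With modified divisor 540: modified quotas Red 3.311, Blue 4.074, Green 5.867, Gold 3.959, Silver 4.206.
Rounding up: Red 4, Blue 5, Green 6, Gold 4, Silver 5 (total 24).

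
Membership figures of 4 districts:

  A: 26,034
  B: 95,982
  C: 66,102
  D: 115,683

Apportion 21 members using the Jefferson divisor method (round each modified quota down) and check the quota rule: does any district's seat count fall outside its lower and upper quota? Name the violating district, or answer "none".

Standard quotas: A 1.800, B 6.635, C 4.569, D 7.996.
Jefferson allocation: A 1, B 7, C 5, D 8.
Every allocation lies between the lower and upper quota.

none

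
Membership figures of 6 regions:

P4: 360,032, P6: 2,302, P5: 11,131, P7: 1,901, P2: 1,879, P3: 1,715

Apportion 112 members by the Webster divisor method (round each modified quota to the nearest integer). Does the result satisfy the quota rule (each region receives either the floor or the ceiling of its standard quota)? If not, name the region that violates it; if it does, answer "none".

Standard quotas: P4 106.406, P6 0.680, P5 3.290, P7 0.562, P2 0.555, P3 0.507.
Webster allocation: P4 105, P6 1, P5 3, P7 1, P2 1, P3 1.
P4 has quota 106.406 (lower 106, upper 107) but receives 105 — outside the quota interval.

P4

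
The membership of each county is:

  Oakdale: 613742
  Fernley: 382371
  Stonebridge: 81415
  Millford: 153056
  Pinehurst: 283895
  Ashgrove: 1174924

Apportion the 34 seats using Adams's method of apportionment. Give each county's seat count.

Oakdale 8; Fernley 5; Stonebridge 1; Millford 2; Pinehurst 4; Ashgrove 14

Standard divisor 2689403/34 ≈ 79100.088; standard quotas: Oakdale 7.759, Fernley 4.834, Stonebridge 1.029, Millford 1.935, Pinehurst 3.589, Ashgrove 14.854.
Rounding up gives 8, 5, 2, 2, 4, 15 = 36 seats, so the divisor must be adjusted.
With modified divisor 85800: modified quotas Oakdale 7.153, Fernley 4.457, Stonebridge 0.949, Millford 1.784, Pinehurst 3.309, Ashgrove 13.694.
Rounding up: Oakdale 8, Fernley 5, Stonebridge 1, Millford 2, Pinehurst 4, Ashgrove 14 (total 34).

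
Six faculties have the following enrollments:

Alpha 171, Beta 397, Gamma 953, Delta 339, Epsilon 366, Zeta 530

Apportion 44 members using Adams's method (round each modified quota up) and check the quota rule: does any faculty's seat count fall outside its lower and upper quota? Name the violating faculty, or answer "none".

Standard quotas: Alpha 2.730, Beta 6.338, Gamma 15.215, Delta 5.412, Epsilon 5.843, Zeta 8.462.
Adams allocation: Alpha 3, Beta 6, Gamma 15, Delta 6, Epsilon 6, Zeta 8.
Every allocation lies between the lower and upper quota.

none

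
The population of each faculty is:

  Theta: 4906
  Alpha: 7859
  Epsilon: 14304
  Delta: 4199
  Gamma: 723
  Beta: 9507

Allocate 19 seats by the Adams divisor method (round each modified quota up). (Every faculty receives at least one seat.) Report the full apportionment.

Standard divisor 41498/19 ≈ 2184.105; standard quotas: Theta 2.246, Alpha 3.598, Epsilon 6.549, Delta 1.923, Gamma 0.331, Beta 4.353.
Rounding up gives 3, 4, 7, 2, 1, 5 = 22 seats, so the divisor must be adjusted.
With modified divisor 2500: modified quotas Theta 1.962, Alpha 3.144, Epsilon 5.722, Delta 1.680, Gamma 0.289, Beta 3.803.
Rounding up: Theta 2, Alpha 4, Epsilon 6, Delta 2, Gamma 1, Beta 4 (total 19).

Theta: 2; Alpha: 4; Epsilon: 6; Delta: 2; Gamma: 1; Beta: 4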